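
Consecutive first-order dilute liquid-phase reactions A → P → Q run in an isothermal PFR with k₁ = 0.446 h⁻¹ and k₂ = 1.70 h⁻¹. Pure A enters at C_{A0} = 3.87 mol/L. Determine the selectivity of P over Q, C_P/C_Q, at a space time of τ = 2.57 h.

0.189

For first-order series with pure A initially, C_P(τ) = k₁C_{A0}/(k₂−k₁)·(e^(−k₁τ) − e^(−k₂τ)).
e^(−k₁τ) = e^(−0.446×2.57) = e^(−1.146) = 0.3178; e^(−k₂τ) = e^(−4.369) = 0.01266.
C_P = 0.446×3.87/(1.70−0.446) × (0.3178−0.01266) = 1.376×0.3052 = 0.4200 mol/L.
C_A = C_{A0}e^(−k₁τ) = 1.230 mol/L, so C_Q = C_{A0}−C_A−C_P = 2.220 mol/L; C_P/C_Q = 0.189.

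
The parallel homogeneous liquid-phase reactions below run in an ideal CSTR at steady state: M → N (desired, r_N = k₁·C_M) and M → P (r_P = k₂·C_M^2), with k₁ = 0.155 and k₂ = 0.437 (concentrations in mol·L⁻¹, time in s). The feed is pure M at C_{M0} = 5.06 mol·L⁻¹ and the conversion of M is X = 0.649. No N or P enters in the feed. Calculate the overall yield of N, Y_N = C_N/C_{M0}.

0.108

Exit C_M = C_{M0}(1−X) = 5.06×0.351 = 1.776 mol·L⁻¹.
A CSTR operates uniformly at the exit composition, giving r_N = 0.2753 and r_P = 1.378 (each k·C_M^n at C_M = 1.776).
Fraction of consumed M going to N: r_N/(r_N+r_P) = 0.1665.
C_N = 0.1665·C_{M0}·X = 0.1665×5.06×0.649 = 0.547 mol·L⁻¹; Y_N = C_N/C_{M0} = 0.108.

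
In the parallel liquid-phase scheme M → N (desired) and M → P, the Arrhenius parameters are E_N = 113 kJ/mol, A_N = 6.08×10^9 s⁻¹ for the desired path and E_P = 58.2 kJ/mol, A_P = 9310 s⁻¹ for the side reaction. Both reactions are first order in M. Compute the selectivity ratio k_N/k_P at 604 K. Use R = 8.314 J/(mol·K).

Since both paths have the same order in M, the concentration cancels and S_{N/P} = k_N/k_P = (A_N/A_P)·exp[(E_P−E_N)/(RT)].
(E_P−E_N)/(RT) = (58.2−113)×10³/(8.314×604) = -54800/5022 = -10.91.
k_N/k_P = (6.08×10^9/9310)·exp(-10.91) = 6.531×10^5 × 1.822×10^-5 = 11.9.
Since E_N > E_P, raising the temperature improves selectivity toward N.

11.9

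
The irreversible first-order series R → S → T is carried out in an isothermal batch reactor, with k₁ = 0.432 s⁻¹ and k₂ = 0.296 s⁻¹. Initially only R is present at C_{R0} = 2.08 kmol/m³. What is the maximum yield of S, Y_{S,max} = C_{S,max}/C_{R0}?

0.439

At the optimum, C_{S,max}/C_{R0} = (k₁/k₂)^[k₂/(k₂−k₁)].
= (0.432/0.296)^(0.296/(0.296−0.432)) = (1.459)^(-2.176) = 0.4392.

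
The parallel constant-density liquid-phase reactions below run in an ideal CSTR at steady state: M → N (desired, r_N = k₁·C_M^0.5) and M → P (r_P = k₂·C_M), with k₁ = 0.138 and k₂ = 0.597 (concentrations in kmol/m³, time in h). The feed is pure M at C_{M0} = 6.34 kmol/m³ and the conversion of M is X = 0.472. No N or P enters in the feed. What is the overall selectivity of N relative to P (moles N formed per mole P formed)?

0.126

Exit C_M = C_{M0}(1−X) = 6.34×0.528 = 3.348 kmol/m³.
Rates in a CSTR are evaluated at the outlet concentration: r_N = 0.138×3.348^0.5 = 0.2525, r_P = 0.597×3.348 = 1.998.
Overall selectivity = C_N/C_P = r_Nτ/(r_Pτ) = r_N/r_P = 0.126.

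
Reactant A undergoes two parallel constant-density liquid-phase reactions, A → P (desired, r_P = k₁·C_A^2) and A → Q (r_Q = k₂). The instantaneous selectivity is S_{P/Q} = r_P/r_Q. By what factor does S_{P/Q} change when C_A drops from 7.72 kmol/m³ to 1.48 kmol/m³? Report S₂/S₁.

0.0368

S_{P/Q} = (k₁/k₂)·C_A^2, so S₂/S₁ = (C_{A,2}/C_{A,1})^2.
= (1.48/7.72)^2 = (0.1917)^2 = 0.0368.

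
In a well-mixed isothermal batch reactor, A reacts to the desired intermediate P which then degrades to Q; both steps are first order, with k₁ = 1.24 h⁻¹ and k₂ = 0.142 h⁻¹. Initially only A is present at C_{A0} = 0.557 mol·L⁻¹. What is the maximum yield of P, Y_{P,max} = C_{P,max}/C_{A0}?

At the optimum, C_{P,max}/C_{A0} = (k₁/k₂)^[k₂/(k₂−k₁)].
= (1.24/0.142)^(0.142/(0.142−1.24)) = (8.732)^(-0.1293) = 0.7556.

0.756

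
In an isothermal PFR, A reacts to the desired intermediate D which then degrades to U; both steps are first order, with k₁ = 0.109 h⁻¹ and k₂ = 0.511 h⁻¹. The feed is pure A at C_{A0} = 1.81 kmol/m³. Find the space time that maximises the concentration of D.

3.84 h

For first-order series the maximum of C_D occurs at τ_opt = ln(k₂/k₁)/(k₂−k₁).
= ln(0.511/0.109)/(0.511−0.109) = ln(4.688)/0.4020 = 1.545/0.4020 = 3.84 h.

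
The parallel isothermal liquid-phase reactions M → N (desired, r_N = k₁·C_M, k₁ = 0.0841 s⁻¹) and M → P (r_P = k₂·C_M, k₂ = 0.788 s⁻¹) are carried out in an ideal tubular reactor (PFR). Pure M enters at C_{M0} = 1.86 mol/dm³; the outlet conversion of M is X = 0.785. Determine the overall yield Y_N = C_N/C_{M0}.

C_M = C_{M0}(1−X) = 0.3999 mol/dm³.
Both paths are first order in M, so the instantaneous fraction to N is constant: dC_N/d(−C_M) = k₁/(k₁+k₂) = 0.09643.
C_N = 0.09643·(C_{M0}−C_M) = 0.09643×1.460 = 0.141 mol/dm³.
Y_N = C_N/C_{M0} = 0.1408/1.86 = 0.0757.

0.0757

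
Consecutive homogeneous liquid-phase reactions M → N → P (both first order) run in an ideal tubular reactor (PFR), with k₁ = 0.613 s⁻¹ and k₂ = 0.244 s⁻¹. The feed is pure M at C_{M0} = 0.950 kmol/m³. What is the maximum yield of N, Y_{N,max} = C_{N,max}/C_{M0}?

0.544

Evaluating C_N at τ_opt = ln(k₂/k₁)/(k₂−k₁) gives C_{N,max}/C_{M0} = (k₁/k₂)^[k₂/(k₂−k₁)].
= (0.613/0.244)^(0.244/(0.244−0.613)) = (2.512)^(-0.6612) = 0.5438.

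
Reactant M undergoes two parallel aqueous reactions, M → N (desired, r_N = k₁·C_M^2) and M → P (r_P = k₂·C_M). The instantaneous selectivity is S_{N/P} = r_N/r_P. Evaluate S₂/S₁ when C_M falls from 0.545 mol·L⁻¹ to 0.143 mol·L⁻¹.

S_{N/P} = (k₁/k₂)·C_M, so S₂/S₁ = (C_{M,2}/C_{M,1}).
= 0.143/0.545 = 0.262.
Selectivity toward N falls as C_M falls — high-concentration operation is favoured.

0.262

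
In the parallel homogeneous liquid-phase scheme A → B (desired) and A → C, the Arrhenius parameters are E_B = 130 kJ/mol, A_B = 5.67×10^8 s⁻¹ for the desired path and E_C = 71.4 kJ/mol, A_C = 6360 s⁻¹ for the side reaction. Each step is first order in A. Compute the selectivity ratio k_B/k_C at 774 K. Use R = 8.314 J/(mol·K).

k_B/k_C = (A_B/A_C)·exp[−(E_B−E_C)/(RT)] = (A_B/A_C)·exp[(E_C−E_B)/(RT)].
(E_C−E_B)/(RT) = (71.4−130)×10³/(8.314×774) = -58600/6435 = -9.106.
k_B/k_C = (5.67×10^8/6360)·exp(-9.106) = 89151 × 1.110×10^-4 = 9.89.

9.89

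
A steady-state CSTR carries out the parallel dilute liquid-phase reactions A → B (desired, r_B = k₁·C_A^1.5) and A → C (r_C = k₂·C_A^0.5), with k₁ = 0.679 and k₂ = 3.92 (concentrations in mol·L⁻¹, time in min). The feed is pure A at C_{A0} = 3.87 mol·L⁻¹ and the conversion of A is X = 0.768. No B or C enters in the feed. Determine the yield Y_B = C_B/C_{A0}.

0.103

Exit C_A = C_{A0}(1−X) = 3.87×0.232 = 0.8978 mol·L⁻¹.
Rates in a CSTR are evaluated at the outlet concentration: r_B = 0.679×0.8978^1.5 = 0.5777, r_C = 3.92×0.8978^0.5 = 3.714.
Fraction of consumed A going to B: r_B/(r_B+r_C) = 0.1346.
C_B = 0.1346·C_{A0}·X = 0.1346×3.87×0.768 = 0.400 mol·L⁻¹; Y_B = C_B/C_{A0} = 0.103.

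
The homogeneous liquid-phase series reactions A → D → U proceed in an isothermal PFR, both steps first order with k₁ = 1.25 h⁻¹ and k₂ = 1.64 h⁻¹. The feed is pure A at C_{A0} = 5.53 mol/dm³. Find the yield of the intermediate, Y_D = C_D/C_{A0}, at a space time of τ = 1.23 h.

0.262

Solving the coupled first-order balances gives C_D(τ) = [k₁/(k₂−k₁)]·C_{A0}·(e^(−k₁τ) − e^(−k₂τ)).
e^(−k₁τ) = e^(−1.25×1.23) = e^(−1.538) = 0.2149; e^(−k₂τ) = e^(−2.017) = 0.1330.
C_D = 1.25×5.53/(1.64−1.25) × (0.2149−0.1330) = 17.72×0.08189 = 1.451 mol/dm³.
Y_D = C_D/C_{A0} = 1.451/5.53 = 0.262.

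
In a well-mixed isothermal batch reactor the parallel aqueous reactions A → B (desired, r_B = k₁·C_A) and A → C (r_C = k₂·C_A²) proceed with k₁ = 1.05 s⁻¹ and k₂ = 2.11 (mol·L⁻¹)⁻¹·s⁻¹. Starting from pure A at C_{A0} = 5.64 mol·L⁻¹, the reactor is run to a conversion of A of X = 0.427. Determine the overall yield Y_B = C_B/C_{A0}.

C_A = C_{A0}(1−X) = 3.232 mol·L⁻¹.
Along a PFR/batch, dC_B/dC_A = −r_B/(r_B+r_C) = −k₁/(k₁+k₂·C_A).
Integrating from C_{A0} to C_A: C_B = (1.05/2.11)·ln[(1.05+2.11·5.64)/(1.05+2.11·3.23)] = 0.4976·ln(12.95/7.869) = 0.2479 mol·L⁻¹.
Y_B = C_B/C_{A0} = 0.2479/5.64 = 0.0440.

0.0440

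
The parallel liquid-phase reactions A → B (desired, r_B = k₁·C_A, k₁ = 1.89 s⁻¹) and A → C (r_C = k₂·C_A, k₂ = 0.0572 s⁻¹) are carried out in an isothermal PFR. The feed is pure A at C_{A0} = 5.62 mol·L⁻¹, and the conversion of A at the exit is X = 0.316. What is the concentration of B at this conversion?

C_A = C_{A0}(1−X) = 3.844 mol·L⁻¹.
Both paths are first order in A, so the instantaneous fraction to B is constant: dC_B/d(−C_A) = k₁/(k₁+k₂) = 0.9706.
C_B = 0.9706·(C_{A0}−C_A) = 0.9706×1.776 = 1.72 mol·L⁻¹.

1.72 mol·L⁻¹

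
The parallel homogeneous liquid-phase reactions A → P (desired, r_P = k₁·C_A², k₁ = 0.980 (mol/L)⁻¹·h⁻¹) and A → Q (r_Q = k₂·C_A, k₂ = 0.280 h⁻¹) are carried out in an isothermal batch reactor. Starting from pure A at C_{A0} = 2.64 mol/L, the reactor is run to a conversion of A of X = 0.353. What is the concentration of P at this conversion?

C_A = C_{A0}(1−X) = 1.708 mol/L.
Along a PFR/batch, dC_Q/dC_A = −r_Q/(r_P+r_Q) = −k₂/(k₂+k₁·C_A).
Integrating from C_{A0} to C_A: C_Q = (0.280/0.980)·ln[(0.280+0.980·2.64)/(0.280+0.980·1.71)] = 0.2857·ln(2.867/1.954) = 0.1096 mol/L.
Then C_P = (C_{A0}−C_A) − C_Q = 0.9319 − 0.1096 = 0.8223 mol/L.

0.822 mol/L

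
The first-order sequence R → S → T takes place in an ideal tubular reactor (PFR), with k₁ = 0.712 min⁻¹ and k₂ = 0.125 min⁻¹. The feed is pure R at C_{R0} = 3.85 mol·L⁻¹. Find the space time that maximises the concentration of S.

2.96 min

The intermediate peaks when r₁ = r₂, i.e. k₁e^(−k₁τ) = k₂e^(−k₂τ), giving τ_opt = ln(k₂/k₁)/(k₂−k₁).
= ln(0.125/0.712)/(0.125−0.712) = ln(0.1756)/-0.5870 = -1.740/-0.5870 = 2.96 min.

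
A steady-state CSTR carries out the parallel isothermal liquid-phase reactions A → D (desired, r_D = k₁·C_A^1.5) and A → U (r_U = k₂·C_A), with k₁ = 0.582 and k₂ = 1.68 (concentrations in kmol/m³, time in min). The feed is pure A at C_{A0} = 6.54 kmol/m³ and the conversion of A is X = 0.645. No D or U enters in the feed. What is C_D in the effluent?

Exit C_A = C_{A0}(1−X) = 6.54×0.355 = 2.322 kmol/m³.
A CSTR operates uniformly at the exit composition, giving r_D = 2.059 and r_U = 3.900 (each k·C_A^n at C_A = 2.322).
Fraction of consumed A going to D: r_D/(r_D+r_U) = 0.3455.
C_D = 0.3455·C_{A0}·X = 0.3455×6.54×0.645 = 1.46 kmol/m³.

1.46 kmol/m³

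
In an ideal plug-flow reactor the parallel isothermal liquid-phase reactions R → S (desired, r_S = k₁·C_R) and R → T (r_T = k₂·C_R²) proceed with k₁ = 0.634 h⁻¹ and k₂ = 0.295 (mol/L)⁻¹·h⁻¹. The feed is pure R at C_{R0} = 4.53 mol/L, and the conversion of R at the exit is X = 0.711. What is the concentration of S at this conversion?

1.41 mol/L

C_R = C_{R0}(1−X) = 1.309 mol/L.
Along a PFR/batch, dC_S/dC_R = −r_S/(r_S+r_T) = −k₁/(k₁+k₂·C_R).
Integrating from C_{R0} to C_R: C_S = (0.634/0.295)·ln[(0.634+0.295·4.53)/(0.634+0.295·1.31)] = 2.149·ln(1.970/1.020) = 1.415 mol/L.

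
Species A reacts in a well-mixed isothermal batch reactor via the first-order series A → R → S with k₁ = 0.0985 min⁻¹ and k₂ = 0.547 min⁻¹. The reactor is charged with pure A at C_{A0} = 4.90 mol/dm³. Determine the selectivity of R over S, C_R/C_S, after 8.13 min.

0.211

For first-order series with pure A initially, C_R(t) = k₁C_{A0}/(k₂−k₁)·(e^(−k₁t) − e^(−k₂t)).
e^(−k₁t) = e^(−0.0985×8.13) = e^(−0.8008) = 0.4490; e^(−k₂t) = e^(−4.447) = 0.01171.
C_R = 0.0985×4.90/(0.547−0.0985) × (0.4490−0.01171) = 1.076×0.4373 = 0.4705 mol/dm³.
C_A = C_{A0}e^(−k₁t) = 2.200 mol/dm³, so C_S = C_{A0}−C_A−C_R = 2.230 mol/dm³; C_R/C_S = 0.211.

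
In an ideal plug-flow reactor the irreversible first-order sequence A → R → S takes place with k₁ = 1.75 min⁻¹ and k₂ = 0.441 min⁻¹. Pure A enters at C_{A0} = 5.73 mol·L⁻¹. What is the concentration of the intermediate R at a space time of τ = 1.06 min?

3.60 mol·L⁻¹

Solving the coupled first-order balances gives C_R(τ) = [k₁/(k₂−k₁)]·C_{A0}·(e^(−k₁τ) − e^(−k₂τ)).
e^(−k₁τ) = e^(−1.75×1.06) = e^(−1.855) = 0.1565; e^(−k₂τ) = e^(−0.4675) = 0.6266.
C_R = 1.75×5.73/(0.441−1.75) × (0.1565−0.6266) = (-7.660)×(-0.4701) = 3.601 mol·L⁻¹.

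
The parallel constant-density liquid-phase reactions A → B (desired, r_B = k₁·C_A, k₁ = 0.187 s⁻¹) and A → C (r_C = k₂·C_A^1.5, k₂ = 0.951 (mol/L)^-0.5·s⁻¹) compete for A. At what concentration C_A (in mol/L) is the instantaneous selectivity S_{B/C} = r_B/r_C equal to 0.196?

S_{B/C} = (k₁/k₂)·C_A^-0.5 ⇒ C_A = (S·k₂/k₁)^(-2).
= (0.196×0.951/0.187)^(-2) = (0.9968)^(-2) = 1.01 mol/L.

1.01 mol/L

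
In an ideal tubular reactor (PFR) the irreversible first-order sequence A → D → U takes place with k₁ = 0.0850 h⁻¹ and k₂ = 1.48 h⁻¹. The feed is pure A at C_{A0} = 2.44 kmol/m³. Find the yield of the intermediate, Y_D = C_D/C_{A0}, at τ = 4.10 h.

For first-order series with pure A initially, C_D(τ) = k₁C_{A0}/(k₂−k₁)·(e^(−k₁τ) − e^(−k₂τ)).
e^(−k₁τ) = e^(−0.0850×4.10) = e^(−0.3485) = 0.7057; e^(−k₂τ) = e^(−6.068) = 0.002316.
C_D = 0.0850×2.44/(1.48−0.0850) × (0.7057−0.002316) = 0.1487×0.7034 = 0.1046 kmol/m³.
Y_D = C_D/C_{A0} = 0.1046/2.44 = 0.0429.

0.0429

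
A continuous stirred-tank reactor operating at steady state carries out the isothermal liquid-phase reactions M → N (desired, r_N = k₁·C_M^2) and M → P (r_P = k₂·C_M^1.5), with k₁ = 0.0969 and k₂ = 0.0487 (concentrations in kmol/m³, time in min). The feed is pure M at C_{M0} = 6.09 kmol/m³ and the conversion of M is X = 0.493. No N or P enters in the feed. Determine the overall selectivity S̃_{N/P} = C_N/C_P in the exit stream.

3.50

Exit C_M = C_{M0}(1−X) = 6.09×0.507 = 3.088 kmol/m³.
Rates in a CSTR are evaluated at the outlet concentration: r_N = 0.0969×3.088^2 = 0.9238, r_P = 0.0487×3.088^1.5 = 0.2642.
Overall selectivity = C_N/C_P = r_Nτ/(r_Pτ) = r_N/r_P = 3.50.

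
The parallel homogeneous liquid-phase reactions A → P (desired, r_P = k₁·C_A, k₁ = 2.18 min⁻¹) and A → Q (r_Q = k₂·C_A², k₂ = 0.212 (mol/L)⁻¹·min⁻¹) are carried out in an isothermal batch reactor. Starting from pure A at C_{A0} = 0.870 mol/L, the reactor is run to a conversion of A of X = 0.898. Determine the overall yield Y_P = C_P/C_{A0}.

0.858

C_A = C_{A0}(1−X) = 0.08874 mol/L.
Along a PFR/batch, dC_P/dC_A = −r_P/(r_P+r_Q) = −k₁/(k₁+k₂·C_A).
Integrating from C_{A0} to C_A: C_P = (2.18/0.212)·ln[(2.18+0.212·0.870)/(2.18+0.212·0.0887)] = 10.28·ln(2.364/2.199) = 0.7468 mol/L.
Y_P = C_P/C_{A0} = 0.7468/0.870 = 0.858.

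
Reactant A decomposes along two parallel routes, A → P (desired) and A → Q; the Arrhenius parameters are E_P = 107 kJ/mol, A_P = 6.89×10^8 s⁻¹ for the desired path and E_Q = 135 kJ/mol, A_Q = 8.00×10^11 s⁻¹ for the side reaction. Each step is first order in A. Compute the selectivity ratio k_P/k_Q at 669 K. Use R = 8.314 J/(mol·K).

0.132

Since both paths have the same order in A, the concentration cancels and S_{P/Q} = k_P/k_Q = (A_P/A_Q)·exp[(E_Q−E_P)/(RT)].
(E_Q−E_P)/(RT) = (135−107)×10³/(8.314×669) = 28000/5562 = 5.034.
k_P/k_Q = (6.89×10^8/8.00×10^11)·exp(5.034) = 8.613×10^-4 × 153.6 = 0.132.
Since E_P < E_Q, lowering the temperature improves selectivity toward P.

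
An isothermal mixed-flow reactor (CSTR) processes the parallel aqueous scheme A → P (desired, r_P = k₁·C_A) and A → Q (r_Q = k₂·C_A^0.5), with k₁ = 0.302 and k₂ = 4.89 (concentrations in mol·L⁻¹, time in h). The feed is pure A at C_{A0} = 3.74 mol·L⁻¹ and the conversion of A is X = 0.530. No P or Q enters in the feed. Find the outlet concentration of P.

Exit C_A = C_{A0}(1−X) = 3.74×0.470 = 1.758 mol·L⁻¹.
In a CSTR the entire volume is at exit conditions, so r_P = 0.302×1.758 = 0.5309 and r_Q = 4.89×1.758^0.5 = 6.483.
Fraction of consumed A going to P: r_P/(r_P+r_Q) = 0.07568.
C_P = 0.07568·C_{A0}·X = 0.07568×3.74×0.530 = 0.150 mol·L⁻¹.

0.150 mol·L⁻¹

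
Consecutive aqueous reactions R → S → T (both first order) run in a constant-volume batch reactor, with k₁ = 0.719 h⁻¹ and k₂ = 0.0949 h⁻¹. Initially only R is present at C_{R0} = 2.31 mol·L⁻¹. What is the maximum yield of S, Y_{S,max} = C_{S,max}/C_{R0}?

Evaluating C_S at t_opt = ln(k₂/k₁)/(k₂−k₁) gives C_{S,max}/C_{R0} = (k₁/k₂)^[k₂/(k₂−k₁)].
= (0.719/0.0949)^(0.0949/(0.0949−0.719)) = (7.576)^(-0.1521) = 0.7350.

0.735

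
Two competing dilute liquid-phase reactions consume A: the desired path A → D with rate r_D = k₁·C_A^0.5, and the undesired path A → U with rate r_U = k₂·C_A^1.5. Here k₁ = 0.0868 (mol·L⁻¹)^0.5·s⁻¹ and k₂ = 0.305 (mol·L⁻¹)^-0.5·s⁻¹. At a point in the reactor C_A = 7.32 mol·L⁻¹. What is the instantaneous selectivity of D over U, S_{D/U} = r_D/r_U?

S_{D/U} = r_D/r_U = (k₁·C_A^0.5)/(k₂·C_A^1.5) = (k₁/k₂)·C_A⁻¹.
= (0.0868×7.320^0.5) / (0.305×7.320^1.5) = 0.2348/6.040 = 0.0389.
The undesired path is higher order in A, so low C_A (CSTR or dilute feed) favours D.

0.0389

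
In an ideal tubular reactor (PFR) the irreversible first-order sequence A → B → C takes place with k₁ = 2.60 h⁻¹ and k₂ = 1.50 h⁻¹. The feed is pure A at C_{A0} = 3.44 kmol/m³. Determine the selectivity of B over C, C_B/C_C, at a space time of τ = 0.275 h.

For first-order series with pure A initially, C_B(τ) = k₁C_{A0}/(k₂−k₁)·(e^(−k₁τ) − e^(−k₂τ)).
e^(−k₁τ) = e^(−2.60×0.275) = e^(−0.7150) = 0.4892; e^(−k₂τ) = e^(−0.4125) = 0.6620.
C_B = 2.60×3.44/(1.50−2.60) × (0.4892−0.6620) = (-8.131)×(-0.1728) = 1.405 kmol/m³.
C_A = C_{A0}e^(−k₁τ) = 1.683 kmol/m³, so C_C = C_{A0}−C_A−C_B = 0.3521 kmol/m³; C_B/C_C = 3.99.

3.99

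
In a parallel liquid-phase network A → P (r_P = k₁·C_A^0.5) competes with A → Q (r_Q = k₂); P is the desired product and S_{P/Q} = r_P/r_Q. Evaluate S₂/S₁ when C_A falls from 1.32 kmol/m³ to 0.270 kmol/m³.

S_{P/Q} = (k₁/k₂)·C_A^0.5, so S₂/S₁ = (C_{A,2}/C_{A,1})^0.5.
= (0.270/1.32)^0.5 = (0.2045)^0.5 = 0.452.

0.452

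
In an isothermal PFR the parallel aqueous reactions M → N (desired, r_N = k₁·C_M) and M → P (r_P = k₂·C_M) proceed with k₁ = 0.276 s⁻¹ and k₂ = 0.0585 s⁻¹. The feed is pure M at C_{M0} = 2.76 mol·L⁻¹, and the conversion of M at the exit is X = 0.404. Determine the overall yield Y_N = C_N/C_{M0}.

C_M = C_{M0}(1−X) = 1.645 mol·L⁻¹.
Both paths are first order in M, so the instantaneous fraction to N is constant: dC_N/d(−C_M) = k₁/(k₁+k₂) = 0.8251.
C_N = 0.8251·(C_{M0}−C_M) = 0.8251×1.115 = 0.920 mol·L⁻¹.
Y_N = C_N/C_{M0} = 0.9200/2.76 = 0.333.

0.333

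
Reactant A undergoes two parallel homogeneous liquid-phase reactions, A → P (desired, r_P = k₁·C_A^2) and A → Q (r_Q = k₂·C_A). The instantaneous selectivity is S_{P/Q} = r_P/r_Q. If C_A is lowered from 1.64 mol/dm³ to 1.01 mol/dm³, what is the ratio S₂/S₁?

0.616

S_{P/Q} = (k₁/k₂)·C_A, so S₂/S₁ = (C_{A,2}/C_{A,1}).
= 1.01/1.64 = 0.616.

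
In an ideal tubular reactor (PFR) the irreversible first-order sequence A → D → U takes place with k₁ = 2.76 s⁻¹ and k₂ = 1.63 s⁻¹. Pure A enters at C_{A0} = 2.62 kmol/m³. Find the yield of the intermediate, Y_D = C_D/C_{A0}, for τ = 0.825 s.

0.386

The intermediate concentration in a first-order A→B→C sequence is C_D = k₁C_{A0}(e^(−k₁τ) − e^(−k₂τ))/(k₂−k₁).
e^(−k₁τ) = e^(−2.76×0.825) = e^(−2.277) = 0.1026; e^(−k₂τ) = e^(−1.345) = 0.2606.
C_D = 2.76×2.62/(1.63−2.76) × (0.1026−0.2606) = (-6.399)×(-0.1580) = 1.011 kmol/m³.
Y_D = C_D/C_{A0} = 1.011/2.62 = 0.386.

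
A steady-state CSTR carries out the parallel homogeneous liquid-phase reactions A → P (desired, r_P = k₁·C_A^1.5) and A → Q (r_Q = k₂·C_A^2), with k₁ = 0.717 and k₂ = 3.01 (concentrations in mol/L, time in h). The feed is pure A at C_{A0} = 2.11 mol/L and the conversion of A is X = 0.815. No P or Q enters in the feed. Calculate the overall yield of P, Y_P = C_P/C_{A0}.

Exit C_A = C_{A0}(1−X) = 2.11×0.185 = 0.3904 mol/L.
In a CSTR the entire volume is at exit conditions, so r_P = 0.717×0.3904^1.5 = 0.1749 and r_Q = 3.01×0.3904^2 = 0.4586.
Fraction of consumed A going to P: r_P/(r_P+r_Q) = 0.2760.
C_P = 0.2760·C_{A0}·X = 0.2760×2.11×0.815 = 0.475 mol/L; Y_P = C_P/C_{A0} = 0.225.

0.225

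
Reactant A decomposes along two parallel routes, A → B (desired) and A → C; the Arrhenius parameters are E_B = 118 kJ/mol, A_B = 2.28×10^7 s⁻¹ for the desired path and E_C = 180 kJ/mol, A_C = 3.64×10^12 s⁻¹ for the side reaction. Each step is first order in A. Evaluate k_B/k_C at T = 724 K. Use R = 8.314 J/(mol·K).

k_B/k_C = (A_B/A_C)·exp[−(E_B−E_C)/(RT)] = (A_B/A_C)·exp[(E_C−E_B)/(RT)].
(E_C−E_B)/(RT) = (180−118)×10³/(8.314×724) = 62000/6019 = 10.30.
k_B/k_C = (2.28×10^7/3.64×10^12)·exp(10.30) = 6.264×10^-6 × 29737 = 0.186.
Since E_B < E_C, lowering the temperature improves selectivity toward B.

0.186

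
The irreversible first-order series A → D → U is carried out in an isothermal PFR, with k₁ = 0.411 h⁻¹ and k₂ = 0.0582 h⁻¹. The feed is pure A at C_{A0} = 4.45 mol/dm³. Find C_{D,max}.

Evaluating C_D at τ_opt = ln(k₂/k₁)/(k₂−k₁) gives C_{D,max}/C_{A0} = (k₁/k₂)^[k₂/(k₂−k₁)].
= (0.411/0.0582)^(0.0582/(0.0582−0.411)) = (7.062)^(-0.1650) = 0.7244.
C_{D,max} = 0.7244×4.45 = 3.22 mol/dm³.

3.22 mol/dm³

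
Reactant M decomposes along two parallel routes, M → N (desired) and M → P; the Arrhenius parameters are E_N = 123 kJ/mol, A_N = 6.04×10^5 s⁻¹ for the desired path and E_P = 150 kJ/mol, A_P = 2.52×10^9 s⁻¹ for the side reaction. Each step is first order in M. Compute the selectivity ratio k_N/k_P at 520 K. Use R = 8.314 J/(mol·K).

0.124

With equal orders, S_{N/P} = k_N/k_P = (A_N/A_P)·exp[(E_P−E_N)/(RT)].
(E_P−E_N)/(RT) = (150−123)×10³/(8.314×520) = 27000/4323 = 6.245.
k_N/k_P = (6.04×10^5/2.52×10^9)·exp(6.245) = 2.397×10^-4 × 515.6 = 0.124.
Since E_N < E_P, lowering the temperature improves selectivity toward N.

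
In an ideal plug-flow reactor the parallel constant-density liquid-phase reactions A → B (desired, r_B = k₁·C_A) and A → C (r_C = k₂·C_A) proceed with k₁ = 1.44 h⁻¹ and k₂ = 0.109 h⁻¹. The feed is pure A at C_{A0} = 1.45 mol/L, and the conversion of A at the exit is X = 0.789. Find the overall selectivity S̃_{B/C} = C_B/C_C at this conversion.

C_A = C_{A0}(1−X) = 0.3059 mol/L.
Both paths are first order in A, so the instantaneous fraction to B is constant: dC_B/d(−C_A) = k₁/(k₁+k₂) = 0.9296.
C_B = 0.9296·(C_{A0}−C_A) = 0.9296×1.144 = 1.06 mol/L.
C_C = (C_{A0}−C_A)−C_B = 0.08050 mol/L; S̃_{B/C} = 1.064/0.08050 = 13.2.

13.2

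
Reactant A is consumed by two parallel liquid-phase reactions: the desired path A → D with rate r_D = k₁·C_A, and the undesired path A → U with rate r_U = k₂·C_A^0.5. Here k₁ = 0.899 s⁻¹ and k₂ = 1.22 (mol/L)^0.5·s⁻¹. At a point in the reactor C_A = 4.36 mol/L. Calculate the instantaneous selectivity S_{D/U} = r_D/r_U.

1.54

S_{D/U} = r_D/r_U = (k₁·C_A)/(k₂·C_A^0.5) = (k₁/k₂)·C_A^0.5.
= (0.899×4.360) / (1.22×4.360^0.5) = 3.920/2.547 = 1.54.
Since the desired path is higher order in A, keeping C_A high (PFR or concentrated feed) favours D.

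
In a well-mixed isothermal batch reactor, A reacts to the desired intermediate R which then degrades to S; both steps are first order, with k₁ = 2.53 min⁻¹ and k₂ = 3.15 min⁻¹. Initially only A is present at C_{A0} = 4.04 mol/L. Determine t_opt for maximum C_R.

0.354 min

For first-order series the maximum of C_R occurs at t_opt = ln(k₂/k₁)/(k₂−k₁).
= ln(3.15/2.53)/(3.15−2.53) = ln(1.245)/0.6200 = 0.2192/0.6200 = 0.354 min.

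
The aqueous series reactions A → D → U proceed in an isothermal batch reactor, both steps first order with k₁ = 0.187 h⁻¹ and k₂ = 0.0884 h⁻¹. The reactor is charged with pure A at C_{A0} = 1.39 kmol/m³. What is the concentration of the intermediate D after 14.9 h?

Solving the coupled first-order balances gives C_D(t) = [k₁/(k₂−k₁)]·C_{A0}·(e^(−k₁t) − e^(−k₂t)).
e^(−k₁t) = e^(−0.187×14.9) = e^(−2.786) = 0.06165; e^(−k₂t) = e^(−1.317) = 0.2679.
C_D = 0.187×1.39/(0.0884−0.187) × (0.06165−0.2679) = (-2.636)×(-0.2062) = 0.5437 kmol/m³.

0.544 kmol/m³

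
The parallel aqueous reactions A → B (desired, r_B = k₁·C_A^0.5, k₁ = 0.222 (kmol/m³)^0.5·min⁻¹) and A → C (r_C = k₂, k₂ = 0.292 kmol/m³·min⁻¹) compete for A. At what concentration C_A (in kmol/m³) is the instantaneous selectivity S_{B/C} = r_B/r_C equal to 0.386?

0.258 kmol/m³

S_{B/C} = (k₁/k₂)·C_A^0.5 ⇒ C_A = (S·k₂/k₁)^(2).
= (0.386×0.292/0.222)^(2) = (0.5077)^(2) = 0.258 kmol/m³.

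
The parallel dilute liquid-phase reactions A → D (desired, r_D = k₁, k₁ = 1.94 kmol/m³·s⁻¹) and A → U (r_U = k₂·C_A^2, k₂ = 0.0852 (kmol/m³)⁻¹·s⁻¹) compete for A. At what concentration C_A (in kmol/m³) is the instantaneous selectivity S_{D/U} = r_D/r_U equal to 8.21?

S_{D/U} = (k₁/k₂)·C_A^-2 ⇒ C_A = (S·k₂/k₁)^(-0.5).
= (8.21×0.0852/1.94)^(-0.5) = (0.3606)^(-0.5) = 1.67 kmol/m³.

1.67 kmol/m³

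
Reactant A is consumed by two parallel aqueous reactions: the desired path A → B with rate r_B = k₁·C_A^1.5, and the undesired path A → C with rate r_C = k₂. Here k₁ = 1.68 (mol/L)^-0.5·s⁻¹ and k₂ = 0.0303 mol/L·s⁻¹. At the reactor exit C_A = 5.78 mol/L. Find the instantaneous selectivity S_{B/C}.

770

S_{B/C} = r_B/r_C = (k₁·C_A^1.5)/(k₂) = (k₁/k₂)·C_A^1.5.
= (1.68×5.780^1.5) / (0.0303) = 23.35/0.03030 = 770.
Since the desired path is higher order in A, keeping C_A high (PFR or concentrated feed) favours B.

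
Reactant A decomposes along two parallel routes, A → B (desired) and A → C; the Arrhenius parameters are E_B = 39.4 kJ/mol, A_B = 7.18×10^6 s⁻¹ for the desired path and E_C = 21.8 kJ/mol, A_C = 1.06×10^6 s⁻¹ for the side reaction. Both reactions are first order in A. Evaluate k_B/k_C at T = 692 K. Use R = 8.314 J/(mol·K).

0.318

Since both paths have the same order in A, the concentration cancels and S_{B/C} = k_B/k_C = (A_B/A_C)·exp[(E_C−E_B)/(RT)].
(E_C−E_B)/(RT) = (21.8−39.4)×10³/(8.314×692) = -17600/5753 = -3.059.
k_B/k_C = (7.18×10^6/1.06×10^6)·exp(-3.059) = 6.774 × 0.04693 = 0.318.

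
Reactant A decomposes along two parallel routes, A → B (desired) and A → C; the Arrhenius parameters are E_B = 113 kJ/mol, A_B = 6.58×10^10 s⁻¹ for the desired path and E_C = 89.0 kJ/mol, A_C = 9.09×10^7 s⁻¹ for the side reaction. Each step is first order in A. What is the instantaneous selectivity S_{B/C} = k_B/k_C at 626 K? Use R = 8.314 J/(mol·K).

Since both paths have the same order in A, the concentration cancels and S_{B/C} = k_B/k_C = (A_B/A_C)·exp[(E_C−E_B)/(RT)].
(E_C−E_B)/(RT) = (89.0−113)×10³/(8.314×626) = -24000/5205 = -4.611.
k_B/k_C = (6.58×10^10/9.09×10^7)·exp(-4.611) = 723.9 × 0.009939 = 7.19.
Since E_B > E_C, raising the temperature improves selectivity toward B.

7.19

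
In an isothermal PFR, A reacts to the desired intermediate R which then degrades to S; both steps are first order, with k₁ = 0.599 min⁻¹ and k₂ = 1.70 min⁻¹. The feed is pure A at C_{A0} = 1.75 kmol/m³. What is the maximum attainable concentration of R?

For a first-order series the maximum intermediate yield is C_{R,max}/C_{A0} = (k₁/k₂)^[k₂/(k₂−k₁)].
= (0.599/1.70)^(1.70/(1.70−0.599)) = (0.3524)^(1.544) = 0.1998.
C_{R,max} = 0.1998×1.75 = 0.350 kmol/m³.

0.350 kmol/m³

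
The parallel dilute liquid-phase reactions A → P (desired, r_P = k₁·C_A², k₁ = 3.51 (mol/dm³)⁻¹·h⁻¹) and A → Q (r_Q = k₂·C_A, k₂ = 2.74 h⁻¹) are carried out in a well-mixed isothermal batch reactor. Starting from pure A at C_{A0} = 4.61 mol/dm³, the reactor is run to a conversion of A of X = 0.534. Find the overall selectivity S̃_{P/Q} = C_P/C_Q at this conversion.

C_A = C_{A0}(1−X) = 2.148 mol/dm³.
Along a PFR/batch, dC_Q/dC_A = −r_Q/(r_P+r_Q) = −k₂/(k₂+k₁·C_A).
Integrating from C_{A0} to C_A: C_Q = (2.74/3.51)·ln[(2.74+3.51·4.61)/(2.74+3.51·2.15)] = 0.7806·ln(18.92/10.28) = 0.4762 mol/dm³.
Then C_P = (C_{A0}−C_A) − C_Q = 2.462 − 0.4762 = 1.986 mol/dm³.
S̃_{P/Q} = C_P/C_Q = 1.986/0.4762 = 4.17.

4.17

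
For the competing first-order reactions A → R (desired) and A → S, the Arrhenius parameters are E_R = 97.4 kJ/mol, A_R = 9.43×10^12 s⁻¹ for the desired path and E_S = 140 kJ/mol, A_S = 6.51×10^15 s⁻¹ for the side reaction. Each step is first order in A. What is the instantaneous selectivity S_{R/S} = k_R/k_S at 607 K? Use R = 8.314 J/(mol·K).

6.71

k_R/k_S = (A_R/A_S)·exp[−(E_R−E_S)/(RT)] = (A_R/A_S)·exp[(E_S−E_R)/(RT)].
(E_S−E_R)/(RT) = (140−97.4)×10³/(8.314×607) = 42600/5047 = 8.441.
k_R/k_S = (9.43×10^12/6.51×10^15)·exp(8.441) = 0.001449 × 4635 = 6.71.
Since E_R < E_S, lowering the temperature improves selectivity toward R.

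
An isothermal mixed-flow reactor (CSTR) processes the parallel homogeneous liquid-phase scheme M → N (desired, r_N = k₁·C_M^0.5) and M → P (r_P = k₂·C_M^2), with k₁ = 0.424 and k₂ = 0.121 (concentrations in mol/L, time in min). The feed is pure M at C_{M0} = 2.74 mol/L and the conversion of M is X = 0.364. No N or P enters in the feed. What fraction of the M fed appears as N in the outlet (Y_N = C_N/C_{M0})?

Exit C_M = C_{M0}(1−X) = 2.74×0.636 = 1.743 mol/L.
In a CSTR the entire volume is at exit conditions, so r_N = 0.424×1.743^0.5 = 0.5597 and r_P = 0.121×1.743^2 = 0.3675.
Fraction of consumed M going to N: r_N/(r_N+r_P) = 0.6037.
C_N = 0.6037·C_{M0}·X = 0.6037×2.74×0.364 = 0.602 mol/L; Y_N = C_N/C_{M0} = 0.220.

0.220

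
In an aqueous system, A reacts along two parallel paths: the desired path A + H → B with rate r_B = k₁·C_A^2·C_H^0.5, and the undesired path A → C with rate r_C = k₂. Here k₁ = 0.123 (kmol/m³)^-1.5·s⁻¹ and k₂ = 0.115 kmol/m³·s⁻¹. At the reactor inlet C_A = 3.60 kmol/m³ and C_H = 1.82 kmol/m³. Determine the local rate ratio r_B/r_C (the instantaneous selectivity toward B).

S_{B/C} = r_B/r_C = (k₁·C_A^2·C_H^0.5)/(k₂) = (k₁/k₂)·C_A^2·C_H^0.5.
= (0.123×3.600^2×1.820^0.5) / (0.115) = 2.151/0.1150 = 18.7.

18.7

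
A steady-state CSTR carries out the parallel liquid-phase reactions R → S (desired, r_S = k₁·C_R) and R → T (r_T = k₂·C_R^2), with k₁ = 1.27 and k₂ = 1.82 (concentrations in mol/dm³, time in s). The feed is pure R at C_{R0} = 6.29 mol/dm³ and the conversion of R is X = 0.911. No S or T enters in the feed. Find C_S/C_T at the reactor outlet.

Exit C_R = C_{R0}(1−X) = 6.29×0.0890 = 0.5598 mol/dm³.
In a CSTR the entire volume is at exit conditions, so r_S = 1.27×0.5598 = 0.7110 and r_T = 1.82×0.5598^2 = 0.5704.
Overall selectivity = C_S/C_T = r_Sτ/(r_Tτ) = r_S/r_T = 1.25.

1.25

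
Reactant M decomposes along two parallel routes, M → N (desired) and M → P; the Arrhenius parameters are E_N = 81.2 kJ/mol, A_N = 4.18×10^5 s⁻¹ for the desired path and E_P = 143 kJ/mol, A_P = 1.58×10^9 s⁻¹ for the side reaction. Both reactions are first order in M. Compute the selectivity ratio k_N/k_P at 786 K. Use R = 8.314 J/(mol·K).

3.39

k_N/k_P = (A_N/A_P)·exp[−(E_N−E_P)/(RT)] = (A_N/A_P)·exp[(E_P−E_N)/(RT)].
(E_P−E_N)/(RT) = (143−81.2)×10³/(8.314×786) = 61800/6535 = 9.457.
k_N/k_P = (4.18×10^5/1.58×10^9)·exp(9.457) = 2.646×10^-4 × 12798 = 3.39.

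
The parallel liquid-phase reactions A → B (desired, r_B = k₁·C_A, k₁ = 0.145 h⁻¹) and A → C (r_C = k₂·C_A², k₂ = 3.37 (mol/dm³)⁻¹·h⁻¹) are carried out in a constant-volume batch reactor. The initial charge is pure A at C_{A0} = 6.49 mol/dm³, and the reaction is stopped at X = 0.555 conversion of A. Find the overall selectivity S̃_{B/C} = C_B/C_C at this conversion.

0.00967

C_A = C_{A0}(1−X) = 2.888 mol/dm³.
Along a PFR/batch, dC_B/dC_A = −r_B/(r_B+r_C) = −k₁/(k₁+k₂·C_A).
Integrating from C_{A0} to C_A: C_B = (0.145/3.37)·ln[(0.145+3.37·6.49)/(0.145+3.37·2.89)] = 0.04303·ln(22.02/9.878) = 0.03449 mol/dm³.
C_C = (C_{A0}−C_A)−C_B = 3.567 mol/dm³; S̃_{B/C} = 0.03449/3.567 = 0.00967.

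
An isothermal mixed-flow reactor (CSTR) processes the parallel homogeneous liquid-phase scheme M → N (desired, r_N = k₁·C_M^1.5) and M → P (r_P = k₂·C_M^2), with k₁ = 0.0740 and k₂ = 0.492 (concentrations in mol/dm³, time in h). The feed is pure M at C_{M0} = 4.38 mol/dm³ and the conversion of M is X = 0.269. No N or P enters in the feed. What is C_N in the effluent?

Exit C_M = C_{M0}(1−X) = 4.38×0.731 = 3.202 mol/dm³.
A CSTR operates uniformly at the exit composition, giving r_N = 0.4240 and r_P = 5.044 (each k·C_M^n at C_M = 3.202).
Fraction of consumed M going to N: r_N/(r_N+r_P) = 0.07754.
C_N = 0.07754·C_{M0}·X = 0.07754×4.38×0.269 = 0.0914 mol/dm³.

0.0914 mol/dm³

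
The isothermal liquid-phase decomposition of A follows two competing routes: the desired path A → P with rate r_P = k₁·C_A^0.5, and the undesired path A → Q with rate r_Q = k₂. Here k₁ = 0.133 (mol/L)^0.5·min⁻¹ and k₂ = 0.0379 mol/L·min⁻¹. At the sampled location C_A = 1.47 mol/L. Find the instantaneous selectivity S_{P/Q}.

4.25

S_{P/Q} = r_P/r_Q = (k₁·C_A^0.5)/(k₂) = (k₁/k₂)·C_A^0.5.
= (0.133×1.470^0.5) / (0.0379) = 0.1613/0.03790 = 4.25.
Since the desired path is higher order in A, keeping C_A high (PFR or concentrated feed) favours P.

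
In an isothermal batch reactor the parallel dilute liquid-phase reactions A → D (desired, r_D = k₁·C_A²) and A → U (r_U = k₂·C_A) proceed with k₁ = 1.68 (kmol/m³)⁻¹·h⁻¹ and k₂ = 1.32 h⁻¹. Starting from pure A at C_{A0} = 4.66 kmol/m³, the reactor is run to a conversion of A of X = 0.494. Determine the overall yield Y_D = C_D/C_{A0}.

C_A = C_{A0}(1−X) = 2.358 kmol/m³.
Along a PFR/batch, dC_U/dC_A = −r_U/(r_D+r_U) = −k₂/(k₂+k₁·C_A).
Integrating from C_{A0} to C_A: C_U = (1.32/1.68)·ln[(1.32+1.68·4.66)/(1.32+1.68·2.36)] = 0.7857·ln(9.149/5.281) = 0.4317 kmol/m³.
Then C_D = (C_{A0}−C_A) − C_U = 2.302 − 0.4317 = 1.870 kmol/m³.
Y_D = C_D/C_{A0} = 1.870/4.66 = 0.401.

0.401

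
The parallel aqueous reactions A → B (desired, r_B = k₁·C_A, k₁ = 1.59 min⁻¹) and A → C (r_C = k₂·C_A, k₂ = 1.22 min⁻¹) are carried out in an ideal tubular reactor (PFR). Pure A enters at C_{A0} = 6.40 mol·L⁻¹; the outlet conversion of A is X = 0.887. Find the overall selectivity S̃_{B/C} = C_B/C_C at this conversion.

1.30

C_A = C_{A0}(1−X) = 0.7232 mol·L⁻¹.
Both paths are first order in A, so the instantaneous fraction to B is constant: dC_B/d(−C_A) = k₁/(k₁+k₂) = 0.5658.
C_B = 0.5658·(C_{A0}−C_A) = 0.5658×5.677 = 3.21 mol·L⁻¹.
C_C = (C_{A0}−C_A)−C_B = 2.465 mol·L⁻¹; S̃_{B/C} = 3.212/2.465 = 1.30.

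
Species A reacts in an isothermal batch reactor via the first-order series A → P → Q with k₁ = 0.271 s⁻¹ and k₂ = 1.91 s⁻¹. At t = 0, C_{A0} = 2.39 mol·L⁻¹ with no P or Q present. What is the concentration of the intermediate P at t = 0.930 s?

The intermediate concentration in a first-order A→B→C sequence is C_P = k₁C_{A0}(e^(−k₁t) − e^(−k₂t))/(k₂−k₁).
e^(−k₁t) = e^(−0.271×0.930) = e^(−0.2520) = 0.7772; e^(−k₂t) = e^(−1.776) = 0.1693.
C_P = 0.271×2.39/(1.91−0.271) × (0.7772−0.1693) = 0.3952×0.6080 = 0.2402 mol·L⁻¹.

0.240 mol·L⁻¹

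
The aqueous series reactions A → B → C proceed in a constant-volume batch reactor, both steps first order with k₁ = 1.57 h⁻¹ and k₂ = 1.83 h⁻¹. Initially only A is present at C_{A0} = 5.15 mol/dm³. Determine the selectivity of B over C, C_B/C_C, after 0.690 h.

1.03

The intermediate concentration in a first-order A→B→C sequence is C_B = k₁C_{A0}(e^(−k₁t) − e^(−k₂t))/(k₂−k₁).
e^(−k₁t) = e^(−1.57×0.690) = e^(−1.083) = 0.3385; e^(−k₂t) = e^(−1.263) = 0.2829.
C_B = 1.57×5.15/(1.83−1.57) × (0.3385−0.2829) = 31.10×0.05559 = 1.729 mol/dm³.
C_A = C_{A0}e^(−k₁t) = 1.743 mol/dm³, so C_C = C_{A0}−C_A−C_B = 1.678 mol/dm³; C_B/C_C = 1.03.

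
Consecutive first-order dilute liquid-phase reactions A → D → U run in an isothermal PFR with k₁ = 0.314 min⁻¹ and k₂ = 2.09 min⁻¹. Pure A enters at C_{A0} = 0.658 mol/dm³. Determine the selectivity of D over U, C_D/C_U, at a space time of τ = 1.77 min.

0.295

For first-order series with pure A initially, C_D(τ) = k₁C_{A0}/(k₂−k₁)·(e^(−k₁τ) − e^(−k₂τ)).
e^(−k₁τ) = e^(−0.314×1.77) = e^(−0.5558) = 0.5736; e^(−k₂τ) = e^(−3.699) = 0.02474.
C_D = 0.314×0.658/(2.09−0.314) × (0.5736−0.02474) = 0.1163×0.5489 = 0.06385 mol/dm³.
C_A = C_{A0}e^(−k₁τ) = 0.3774 mol/dm³, so C_U = C_{A0}−C_A−C_D = 0.2167 mol/dm³; C_D/C_U = 0.295.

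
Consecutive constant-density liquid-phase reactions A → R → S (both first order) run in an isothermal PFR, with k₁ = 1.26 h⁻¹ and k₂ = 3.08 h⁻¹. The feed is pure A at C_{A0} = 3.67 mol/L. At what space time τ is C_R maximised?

For first-order series the maximum of C_R occurs at τ_opt = ln(k₂/k₁)/(k₂−k₁).
= ln(3.08/1.26)/(3.08−1.26) = ln(2.444)/1.820 = 0.8938/1.820 = 0.491 h.

0.491 h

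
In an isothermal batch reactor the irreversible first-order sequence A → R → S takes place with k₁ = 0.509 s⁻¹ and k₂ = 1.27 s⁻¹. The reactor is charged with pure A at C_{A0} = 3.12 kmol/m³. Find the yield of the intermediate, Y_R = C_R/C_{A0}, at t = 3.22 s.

For first-order series with pure A initially, C_R(t) = k₁C_{A0}/(k₂−k₁)·(e^(−k₁t) − e^(−k₂t)).
e^(−k₁t) = e^(−0.509×3.22) = e^(−1.639) = 0.1942; e^(−k₂t) = e^(−4.089) = 0.01675.
C_R = 0.509×3.12/(1.27−0.509) × (0.1942−0.01675) = 2.087×0.1774 = 0.3703 kmol/m³.
Y_R = C_R/C_{A0} = 0.3703/3.12 = 0.119.

0.119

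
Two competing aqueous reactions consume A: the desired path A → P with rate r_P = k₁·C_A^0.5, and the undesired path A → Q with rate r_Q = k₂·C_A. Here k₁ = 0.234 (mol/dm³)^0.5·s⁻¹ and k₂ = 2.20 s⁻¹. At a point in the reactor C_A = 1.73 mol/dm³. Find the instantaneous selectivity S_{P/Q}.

0.0809

S_{P/Q} = r_P/r_Q = (k₁·C_A^0.5)/(k₂·C_A) = (k₁/k₂)·C_A^-0.5.
= (0.234×1.730^0.5) / (2.20×1.730) = 0.3078/3.806 = 0.0809.
The undesired path is higher order in A, so low C_A (CSTR or dilute feed) favours P.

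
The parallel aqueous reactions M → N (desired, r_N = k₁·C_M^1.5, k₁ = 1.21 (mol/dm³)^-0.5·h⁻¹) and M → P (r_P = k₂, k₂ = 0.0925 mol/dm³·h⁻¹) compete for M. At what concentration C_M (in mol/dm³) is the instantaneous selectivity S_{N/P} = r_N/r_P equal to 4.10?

S_{N/P} = (k₁/k₂)·C_M^1.5 ⇒ C_M = (S·k₂/k₁)^(1/1.5).
= (4.10×0.0925/1.21)^(0.6667) = (0.3134)^(0.6667) = 0.461 mol/dm³.

0.461 mol/dm³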